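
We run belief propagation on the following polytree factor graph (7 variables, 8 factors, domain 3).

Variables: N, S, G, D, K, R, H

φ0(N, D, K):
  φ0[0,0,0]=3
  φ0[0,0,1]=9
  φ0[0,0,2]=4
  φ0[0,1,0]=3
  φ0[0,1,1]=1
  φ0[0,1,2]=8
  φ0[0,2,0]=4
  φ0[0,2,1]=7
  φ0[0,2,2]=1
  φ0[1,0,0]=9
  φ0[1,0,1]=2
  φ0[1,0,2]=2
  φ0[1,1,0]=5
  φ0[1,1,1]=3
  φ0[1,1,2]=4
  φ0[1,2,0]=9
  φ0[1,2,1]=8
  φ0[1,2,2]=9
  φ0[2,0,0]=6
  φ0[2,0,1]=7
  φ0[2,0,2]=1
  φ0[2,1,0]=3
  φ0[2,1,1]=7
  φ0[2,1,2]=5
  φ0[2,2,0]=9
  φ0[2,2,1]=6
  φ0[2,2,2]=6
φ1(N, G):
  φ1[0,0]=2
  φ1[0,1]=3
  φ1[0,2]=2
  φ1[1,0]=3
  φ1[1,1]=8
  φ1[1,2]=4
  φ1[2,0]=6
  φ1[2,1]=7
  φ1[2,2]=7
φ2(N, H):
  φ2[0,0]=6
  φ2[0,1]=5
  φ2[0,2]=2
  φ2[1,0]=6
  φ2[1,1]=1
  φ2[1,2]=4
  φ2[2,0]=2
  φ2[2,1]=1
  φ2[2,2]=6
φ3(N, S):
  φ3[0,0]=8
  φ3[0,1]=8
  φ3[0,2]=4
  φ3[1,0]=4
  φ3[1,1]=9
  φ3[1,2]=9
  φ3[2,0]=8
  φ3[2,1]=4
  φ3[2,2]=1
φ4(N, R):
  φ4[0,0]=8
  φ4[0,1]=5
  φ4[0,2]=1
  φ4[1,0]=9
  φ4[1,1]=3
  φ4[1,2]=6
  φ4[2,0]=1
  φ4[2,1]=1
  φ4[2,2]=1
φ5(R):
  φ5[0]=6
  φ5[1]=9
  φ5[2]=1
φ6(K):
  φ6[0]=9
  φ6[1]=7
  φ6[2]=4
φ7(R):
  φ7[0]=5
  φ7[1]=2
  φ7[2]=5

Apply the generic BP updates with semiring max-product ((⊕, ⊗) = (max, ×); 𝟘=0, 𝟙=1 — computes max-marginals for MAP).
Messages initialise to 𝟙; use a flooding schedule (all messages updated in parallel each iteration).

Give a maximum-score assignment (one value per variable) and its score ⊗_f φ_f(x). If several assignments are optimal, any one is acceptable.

init: all messages = 𝟙 over 3 values
r1 m[φ0→N] = [9, 9, 9]
r1 m[φ0→D] = [9, 8, 9]
r1 m[φ0→K] = [9, 9, 9]
r1 m[φ1→N] = [3, 8, 7]
r1 m[φ1→G] = [6, 8, 7]
r1 m[φ2→N] = [6, 6, 6]
r1 m[φ2→H] = [6, 5, 6]
r1 m[φ3→N] = [8, 9, 8]
r1 m[φ3→S] = [8, 9, 9]
r1 m[φ4→N] = [8, 9, 1]
r1 m[φ4→R] = [9, 5, 6]
r1 m[φ5→R] = [6, 9, 1]
r1 m[φ6→K] = [9, 7, 4]
r1 m[φ7→R] = [5, 2, 5]
r1 m[N→φ0] = [1, 1, 1]
r1 m[N→φ1] = [1, 1, 1]
r1 m[N→φ2] = [1, 1, 1]
r1 m[N→φ3] = [1, 1, 1]
r1 m[N→φ4] = [1, 1, 1]
r1 m[S→φ3] = [1, 1, 1]
r1 m[G→φ1] = [1, 1, 1]
r1 m[D→φ0] = [1, 1, 1]
r1 m[K→φ0] = [1, 1, 1]
r1 m[K→φ6] = [1, 1, 1]
r1 m[R→φ4] = [1, 1, 1]
r1 m[R→φ5] = [1, 1, 1]
r1 m[R→φ7] = [1, 1, 1]
r1 m[H→φ2] = [1, 1, 1]
r2 m[φ0→N] = [9, 9, 9]
r2 m[φ0→D] = [9, 8, 9]
r2 m[φ0→K] = [9, 9, 9]
r2 m[φ1→N] = [3, 8, 7]
r2 m[φ1→G] = [6, 8, 7]
r2 m[φ2→N] = [6, 6, 6]
r2 m[φ2→H] = [6, 5, 6]
r2 m[φ3→N] = [8, 9, 8]
r2 m[φ3→S] = [8, 9, 9]
r2 m[φ4→N] = [8, 9, 1]
r2 m[φ4→R] = [9, 5, 6]
r2 m[φ5→R] = [6, 9, 1]
r2 m[φ6→K] = [9, 7, 4]
r2 m[φ7→R] = [5, 2, 5]
r2 m[N→φ0] = [1152, 3888, 336]
r2 m[N→φ1] = [3456, 4374, 432]
r2 m[N→φ2] = [1728, 5832, 504]
r2 m[N→φ3] = [1296, 3888, 378]
r2 m[N→φ4] = [1296, 3888, 3024]
r2 m[S→φ3] = [1, 1, 1]
r2 m[G→φ1] = [1, 1, 1]
r2 m[D→φ0] = [1, 1, 1]
r2 m[K→φ0] = [9, 7, 4]
r2 m[K→φ6] = [9, 9, 9]
r2 m[R→φ4] = [30, 18, 5]
r2 m[R→φ5] = [45, 10, 30]
r2 m[R→φ7] = [54, 45, 6]
r2 m[H→φ2] = [1, 1, 1]
r3 m[φ0→N] = [63, 81, 81]
r3 m[φ0→D] = [314928, 174960, 314928]
r3 m[φ0→K] = [34992, 31104, 34992]
r3 m[φ1→N] = [3, 8, 7]
r3 m[φ1→G] = [13122, 34992, 17496]
r3 m[φ2→N] = [6, 6, 6]
r3 m[φ2→H] = [34992, 8640, 23328]
r3 m[φ3→N] = [8, 9, 8]
r3 m[φ3→S] = [15552, 34992, 34992]
r3 m[φ4→N] = [240, 270, 30]
r3 m[φ4→R] = [34992, 11664, 23328]
r3 m[φ5→R] = [6, 9, 1]
r3 m[φ6→K] = [9, 7, 4]
r3 m[φ7→R] = [5, 2, 5]
r3 m[N→φ0] = [1152, 3888, 336]
r3 m[N→φ1] = [3456, 4374, 432]
r3 m[N→φ2] = [1728, 5832, 504]
r3 m[N→φ3] = [1296, 3888, 378]
r3 m[N→φ4] = [1296, 3888, 3024]
r3 m[S→φ3] = [1, 1, 1]
r3 m[G→φ1] = [1, 1, 1]
r3 m[D→φ0] = [1, 1, 1]
r3 m[K→φ0] = [9, 7, 4]
r3 m[K→φ6] = [9, 9, 9]
r3 m[R→φ4] = [30, 18, 5]
r3 m[R→φ5] = [45, 10, 30]
r3 m[R→φ7] = [54, 45, 6]
r3 m[H→φ2] = [1, 1, 1]
r4 m[φ0→N] = [63, 81, 81]
r4 m[φ0→D] = [314928, 174960, 314928]
r4 m[φ0→K] = [34992, 31104, 34992]
r4 m[φ1→N] = [3, 8, 7]
r4 m[φ1→G] = [13122, 34992, 17496]
r4 m[φ2→N] = [6, 6, 6]
r4 m[φ2→H] = [34992, 8640, 23328]
r4 m[φ3→N] = [8, 9, 8]
r4 m[φ3→S] = [15552, 34992, 34992]
r4 m[φ4→N] = [240, 270, 30]
r4 m[φ4→R] = [34992, 11664, 23328]
r4 m[φ5→R] = [6, 9, 1]
r4 m[φ6→K] = [9, 7, 4]
r4 m[φ7→R] = [5, 2, 5]
r4 m[N→φ0] = [34560, 116640, 10080]
r4 m[N→φ1] = [725760, 1180980, 116640]
r4 m[N→φ2] = [362880, 1574640, 136080]
r4 m[N→φ3] = [272160, 1049760, 102060]
r4 m[N→φ4] = [9072, 34992, 27216]
r4 m[S→φ3] = [1, 1, 1]
r4 m[G→φ1] = [1, 1, 1]
r4 m[D→φ0] = [1, 1, 1]
r4 m[K→φ0] = [9, 7, 4]
r4 m[K→φ6] = [34992, 31104, 34992]
r4 m[R→φ4] = [30, 18, 5]
r4 m[R→φ5] = [174960, 23328, 116640]
r4 m[R→φ7] = [209952, 104976, 23328]
r4 m[H→φ2] = [1, 1, 1]
r5 m[φ0→N] = [63, 81, 81]
r5 m[φ0→D] = [9447840, 5248800, 9447840]
r5 m[φ0→K] = [1049760, 933120, 1049760]
r5 m[φ1→N] = [3, 8, 7]
r5 m[φ1→G] = [3542940, 9447840, 4723920]
r5 m[φ2→N] = [6, 6, 6]
r5 m[φ2→H] = [9447840, 1814400, 6298560]
r5 m[φ3→N] = [8, 9, 8]
r5 m[φ3→S] = [4199040, 9447840, 9447840]
r5 m[φ4→N] = [240, 270, 30]
r5 m[φ4→R] = [314928, 104976, 209952]
r5 m[φ5→R] = [6, 9, 1]
r5 m[φ6→K] = [9, 7, 4]
r5 m[φ7→R] = [5, 2, 5]
r5 m[N→φ0] = [34560, 116640, 10080]
r5 m[N→φ1] = [725760, 1180980, 116640]
r5 m[N→φ2] = [362880, 1574640, 136080]
r5 m[N→φ3] = [272160, 1049760, 102060]
r5 m[N→φ4] = [9072, 34992, 27216]
r5 m[S→φ3] = [1, 1, 1]
r5 m[G→φ1] = [1, 1, 1]
r5 m[D→φ0] = [1, 1, 1]
r5 m[K→φ0] = [9, 7, 4]
r5 m[K→φ6] = [34992, 31104, 34992]
r5 m[R→φ4] = [30, 18, 5]
r5 m[R→φ5] = [174960, 23328, 116640]
r5 m[R→φ7] = [209952, 104976, 23328]
r5 m[H→φ2] = [1, 1, 1]
r6 m[φ0→N] = [63, 81, 81]
r6 m[φ0→D] = [9447840, 5248800, 9447840]
r6 m[φ0→K] = [1049760, 933120, 1049760]
r6 m[φ1→N] = [3, 8, 7]
r6 m[φ1→G] = [3542940, 9447840, 4723920]
r6 m[φ2→N] = [6, 6, 6]
r6 m[φ2→H] = [9447840, 1814400, 6298560]
r6 m[φ3→N] = [8, 9, 8]
r6 m[φ3→S] = [4199040, 9447840, 9447840]
r6 m[φ4→N] = [240, 270, 30]
r6 m[φ4→R] = [314928, 104976, 209952]
r6 m[φ5→R] = [6, 9, 1]
r6 m[φ6→K] = [9, 7, 4]
r6 m[φ7→R] = [5, 2, 5]
r6 m[N→φ0] = [34560, 116640, 10080]
r6 m[N→φ1] = [725760, 1180980, 116640]
r6 m[N→φ2] = [362880, 1574640, 136080]
r6 m[N→φ3] = [272160, 1049760, 102060]
r6 m[N→φ4] = [9072, 34992, 27216]
r6 m[S→φ3] = [1, 1, 1]
r6 m[G→φ1] = [1, 1, 1]
r6 m[D→φ0] = [1, 1, 1]
r6 m[K→φ0] = [9, 7, 4]
r6 m[K→φ6] = [1049760, 933120, 1049760]
r6 m[R→φ4] = [30, 18, 5]
r6 m[R→φ5] = [1574640, 209952, 1049760]
r6 m[R→φ7] = [1889568, 944784, 209952]
r6 m[H→φ2] = [1, 1, 1]
r7 m[φ0→N] = [63, 81, 81]
r7 m[φ0→D] = [9447840, 5248800, 9447840]
r7 m[φ0→K] = [1049760, 933120, 1049760]
r7 m[φ1→N] = [3, 8, 7]
r7 m[φ1→G] = [3542940, 9447840, 4723920]
r7 m[φ2→N] = [6, 6, 6]
r7 m[φ2→H] = [9447840, 1814400, 6298560]
r7 m[φ3→N] = [8, 9, 8]
r7 m[φ3→S] = [4199040, 9447840, 9447840]
r7 m[φ4→N] = [240, 270, 30]
r7 m[φ4→R] = [314928, 104976, 209952]
r7 m[φ5→R] = [6, 9, 1]
r7 m[φ6→K] = [9, 7, 4]
r7 m[φ7→R] = [5, 2, 5]
r7 m[N→φ0] = [34560, 116640, 10080]
r7 m[N→φ1] = [725760, 1180980, 116640]
r7 m[N→φ2] = [362880, 1574640, 136080]
r7 m[N→φ3] = [272160, 1049760, 102060]
r7 m[N→φ4] = [9072, 34992, 27216]
r7 m[S→φ3] = [1, 1, 1]
r7 m[G→φ1] = [1, 1, 1]
r7 m[D→φ0] = [1, 1, 1]
r7 m[K→φ0] = [9, 7, 4]
r7 m[K→φ6] = [1049760, 933120, 1049760]
r7 m[R→φ4] = [30, 18, 5]
r7 m[R→φ5] = [1574640, 209952, 1049760]
r7 m[R→φ7] = [1889568, 944784, 209952]
r7 m[H→φ2] = [1, 1, 1]
fixed point reached at round 7
traceback from N: (N=1, S=1, G=1, D=0, K=0, R=0, H=0), score=9447840

assignment: (N=1, S=1, G=1, D=0, K=0, R=0, H=0); score = 9447840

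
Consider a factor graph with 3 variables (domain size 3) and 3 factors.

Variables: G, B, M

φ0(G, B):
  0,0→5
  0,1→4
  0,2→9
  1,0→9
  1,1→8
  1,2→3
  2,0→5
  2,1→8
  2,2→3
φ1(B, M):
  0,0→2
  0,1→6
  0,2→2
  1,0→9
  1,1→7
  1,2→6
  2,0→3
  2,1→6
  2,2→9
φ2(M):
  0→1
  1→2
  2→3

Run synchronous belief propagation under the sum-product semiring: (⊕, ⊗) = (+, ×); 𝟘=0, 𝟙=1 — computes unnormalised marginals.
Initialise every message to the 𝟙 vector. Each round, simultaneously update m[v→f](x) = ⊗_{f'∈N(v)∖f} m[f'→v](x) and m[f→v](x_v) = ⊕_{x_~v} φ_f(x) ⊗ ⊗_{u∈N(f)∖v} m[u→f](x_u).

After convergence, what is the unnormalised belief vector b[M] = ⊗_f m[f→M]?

init: all messages = 𝟙 over 3 values
r1 m[φ0→G] = [18, 20, 16]
r1 m[φ0→B] = [19, 20, 15]
r1 m[φ1→B] = [10, 22, 18]
r1 m[φ1→M] = [14, 19, 17]
r1 m[φ2→M] = [1, 2, 3]
r1 m[G→φ0] = [1, 1, 1]
r1 m[B→φ0] = [1, 1, 1]
r1 m[B→φ1] = [1, 1, 1]
r1 m[M→φ1] = [1, 1, 1]
r1 m[M→φ2] = [1, 1, 1]
r2 m[φ0→G] = [18, 20, 16]
r2 m[φ0→B] = [19, 20, 15]
r2 m[φ1→B] = [10, 22, 18]
r2 m[φ1→M] = [14, 19, 17]
r2 m[φ2→M] = [1, 2, 3]
r2 m[G→φ0] = [1, 1, 1]
r2 m[B→φ0] = [10, 22, 18]
r2 m[B→φ1] = [19, 20, 15]
r2 m[M→φ1] = [1, 2, 3]
r2 m[M→φ2] = [14, 19, 17]
r3 m[φ0→G] = [300, 320, 280]
r3 m[φ0→B] = [19, 20, 15]
r3 m[φ1→B] = [20, 41, 42]
r3 m[φ1→M] = [263, 344, 293]
r3 m[φ2→M] = [1, 2, 3]
r3 m[G→φ0] = [1, 1, 1]
r3 m[B→φ0] = [10, 22, 18]
r3 m[B→φ1] = [19, 20, 15]
r3 m[M→φ1] = [1, 2, 3]
r3 m[M→φ2] = [14, 19, 17]
r4 m[φ0→G] = [300, 320, 280]
r4 m[φ0→B] = [19, 20, 15]
r4 m[φ1→B] = [20, 41, 42]
r4 m[φ1→M] = [263, 344, 293]
r4 m[φ2→M] = [1, 2, 3]
r4 m[G→φ0] = [1, 1, 1]
r4 m[B→φ0] = [20, 41, 42]
r4 m[B→φ1] = [19, 20, 15]
r4 m[M→φ1] = [1, 2, 3]
r4 m[M→φ2] = [263, 344, 293]
r5 m[φ0→G] = [642, 634, 554]
r5 m[φ0→B] = [19, 20, 15]
r5 m[φ1→B] = [20, 41, 42]
r5 m[φ1→M] = [263, 344, 293]
r5 m[φ2→M] = [1, 2, 3]
r5 m[G→φ0] = [1, 1, 1]
r5 m[B→φ0] = [20, 41, 42]
r5 m[B→φ1] = [19, 20, 15]
r5 m[M→φ1] = [1, 2, 3]
r5 m[M→φ2] = [263, 344, 293]
r6 m[φ0→G] = [642, 634, 554]
r6 m[φ0→B] = [19, 20, 15]
r6 m[φ1→B] = [20, 41, 42]
r6 m[φ1→M] = [263, 344, 293]
r6 m[φ2→M] = [1, 2, 3]
r6 m[G→φ0] = [1, 1, 1]
r6 m[B→φ0] = [20, 41, 42]
r6 m[B→φ1] = [19, 20, 15]
r6 m[M→φ1] = [1, 2, 3]
r6 m[M→φ2] = [263, 344, 293]
fixed point reached at round 6
b[M] = ⊗ incoming = [263, 688, 879]

b[M] = [263, 688, 879]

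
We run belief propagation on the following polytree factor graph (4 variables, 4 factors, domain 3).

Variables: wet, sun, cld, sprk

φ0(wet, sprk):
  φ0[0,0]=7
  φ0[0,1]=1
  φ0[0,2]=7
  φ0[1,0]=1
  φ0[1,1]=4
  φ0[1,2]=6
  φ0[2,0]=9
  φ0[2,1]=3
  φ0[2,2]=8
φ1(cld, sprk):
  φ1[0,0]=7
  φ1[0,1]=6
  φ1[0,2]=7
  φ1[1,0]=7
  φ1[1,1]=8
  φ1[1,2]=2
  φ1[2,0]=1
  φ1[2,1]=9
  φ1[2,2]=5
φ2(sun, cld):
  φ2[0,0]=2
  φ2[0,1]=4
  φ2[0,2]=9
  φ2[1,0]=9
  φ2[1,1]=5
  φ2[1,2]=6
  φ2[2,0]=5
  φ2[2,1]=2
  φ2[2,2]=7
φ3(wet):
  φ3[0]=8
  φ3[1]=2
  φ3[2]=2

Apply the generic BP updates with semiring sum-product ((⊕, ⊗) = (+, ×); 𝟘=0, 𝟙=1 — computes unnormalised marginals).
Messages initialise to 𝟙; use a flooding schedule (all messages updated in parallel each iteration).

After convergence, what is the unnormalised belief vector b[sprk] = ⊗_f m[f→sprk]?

b[sprk] = [16036, 8404, 20496]

init: all messages = 𝟙 over 3 values
r1 m[φ0→wet] = [15, 11, 20]
r1 m[φ0→sprk] = [17, 8, 21]
r1 m[φ1→cld] = [20, 17, 15]
r1 m[φ1→sprk] = [15, 23, 14]
r1 m[φ2→sun] = [15, 20, 14]
r1 m[φ2→cld] = [16, 11, 22]
r1 m[φ3→wet] = [8, 2, 2]
r1 m[wet→φ0] = [1, 1, 1]
r1 m[wet→φ3] = [1, 1, 1]
r1 m[sun→φ2] = [1, 1, 1]
r1 m[cld→φ1] = [1, 1, 1]
r1 m[cld→φ2] = [1, 1, 1]
r1 m[sprk→φ0] = [1, 1, 1]
r1 m[sprk→φ1] = [1, 1, 1]
r2 m[φ0→wet] = [15, 11, 20]
r2 m[φ0→sprk] = [17, 8, 21]
r2 m[φ1→cld] = [20, 17, 15]
r2 m[φ1→sprk] = [15, 23, 14]
r2 m[φ2→sun] = [15, 20, 14]
r2 m[φ2→cld] = [16, 11, 22]
r2 m[φ3→wet] = [8, 2, 2]
r2 m[wet→φ0] = [8, 2, 2]
r2 m[wet→φ3] = [15, 11, 20]
r2 m[sun→φ2] = [1, 1, 1]
r2 m[cld→φ1] = [16, 11, 22]
r2 m[cld→φ2] = [20, 17, 15]
r2 m[sprk→φ0] = [15, 23, 14]
r2 m[sprk→φ1] = [17, 8, 21]
r3 m[φ0→wet] = [226, 191, 316]
r3 m[φ0→sprk] = [76, 22, 84]
r3 m[φ1→cld] = [314, 225, 194]
r3 m[φ1→sprk] = [211, 382, 244]
r3 m[φ2→sun] = [243, 355, 239]
r3 m[φ2→cld] = [16, 11, 22]
r3 m[φ3→wet] = [8, 2, 2]
r3 m[wet→φ0] = [8, 2, 2]
r3 m[wet→φ3] = [15, 11, 20]
r3 m[sun→φ2] = [1, 1, 1]
r3 m[cld→φ1] = [16, 11, 22]
r3 m[cld→φ2] = [20, 17, 15]
r3 m[sprk→φ0] = [15, 23, 14]
r3 m[sprk→φ1] = [17, 8, 21]
r4 m[φ0→wet] = [226, 191, 316]
r4 m[φ0→sprk] = [76, 22, 84]
r4 m[φ1→cld] = [314, 225, 194]
r4 m[φ1→sprk] = [211, 382, 244]
r4 m[φ2→sun] = [243, 355, 239]
r4 m[φ2→cld] = [16, 11, 22]
r4 m[φ3→wet] = [8, 2, 2]
r4 m[wet→φ0] = [8, 2, 2]
r4 m[wet→φ3] = [226, 191, 316]
r4 m[sun→φ2] = [1, 1, 1]
r4 m[cld→φ1] = [16, 11, 22]
r4 m[cld→φ2] = [314, 225, 194]
r4 m[sprk→φ0] = [211, 382, 244]
r4 m[sprk→φ1] = [76, 22, 84]
r5 m[φ0→wet] = [3567, 3203, 4997]
r5 m[φ0→sprk] = [76, 22, 84]
r5 m[φ1→cld] = [1252, 876, 694]
r5 m[φ1→sprk] = [211, 382, 244]
r5 m[φ2→sun] = [3274, 5115, 3378]
r5 m[φ2→cld] = [16, 11, 22]
r5 m[φ3→wet] = [8, 2, 2]
r5 m[wet→φ0] = [8, 2, 2]
r5 m[wet→φ3] = [226, 191, 316]
r5 m[sun→φ2] = [1, 1, 1]
r5 m[cld→φ1] = [16, 11, 22]
r5 m[cld→φ2] = [314, 225, 194]
r5 m[sprk→φ0] = [211, 382, 244]
r5 m[sprk→φ1] = [76, 22, 84]
r6 m[φ0→wet] = [3567, 3203, 4997]
r6 m[φ0→sprk] = [76, 22, 84]
r6 m[φ1→cld] = [1252, 876, 694]
r6 m[φ1→sprk] = [211, 382, 244]
r6 m[φ2→sun] = [3274, 5115, 3378]
r6 m[φ2→cld] = [16, 11, 22]
r6 m[φ3→wet] = [8, 2, 2]
r6 m[wet→φ0] = [8, 2, 2]
r6 m[wet→φ3] = [3567, 3203, 4997]
r6 m[sun→φ2] = [1, 1, 1]
r6 m[cld→φ1] = [16, 11, 22]
r6 m[cld→φ2] = [1252, 876, 694]
r6 m[sprk→φ0] = [211, 382, 244]
r6 m[sprk→φ1] = [76, 22, 84]
r7 m[φ0→wet] = [3567, 3203, 4997]
r7 m[φ0→sprk] = [76, 22, 84]
r7 m[φ1→cld] = [1252, 876, 694]
r7 m[φ1→sprk] = [211, 382, 244]
r7 m[φ2→sun] = [12254, 19812, 12870]
r7 m[φ2→cld] = [16, 11, 22]
r7 m[φ3→wet] = [8, 2, 2]
r7 m[wet→φ0] = [8, 2, 2]
r7 m[wet→φ3] = [3567, 3203, 4997]
r7 m[sun→φ2] = [1, 1, 1]
r7 m[cld→φ1] = [16, 11, 22]
r7 m[cld→φ2] = [1252, 876, 694]
r7 m[sprk→φ0] = [211, 382, 244]
r7 m[sprk→φ1] = [76, 22, 84]
r8 m[φ0→wet] = [3567, 3203, 4997]
r8 m[φ0→sprk] = [76, 22, 84]
r8 m[φ1→cld] = [1252, 876, 694]
r8 m[φ1→sprk] = [211, 382, 244]
r8 m[φ2→sun] = [12254, 19812, 12870]
r8 m[φ2→cld] = [16, 11, 22]
r8 m[φ3→wet] = [8, 2, 2]
r8 m[wet→φ0] = [8, 2, 2]
r8 m[wet→φ3] = [3567, 3203, 4997]
r8 m[sun→φ2] = [1, 1, 1]
r8 m[cld→φ1] = [16, 11, 22]
r8 m[cld→φ2] = [1252, 876, 694]
r8 m[sprk→φ0] = [211, 382, 244]
r8 m[sprk→φ1] = [76, 22, 84]
fixed point reached at round 8
b[sprk] = ⊗ incoming = [16036, 8404, 20496]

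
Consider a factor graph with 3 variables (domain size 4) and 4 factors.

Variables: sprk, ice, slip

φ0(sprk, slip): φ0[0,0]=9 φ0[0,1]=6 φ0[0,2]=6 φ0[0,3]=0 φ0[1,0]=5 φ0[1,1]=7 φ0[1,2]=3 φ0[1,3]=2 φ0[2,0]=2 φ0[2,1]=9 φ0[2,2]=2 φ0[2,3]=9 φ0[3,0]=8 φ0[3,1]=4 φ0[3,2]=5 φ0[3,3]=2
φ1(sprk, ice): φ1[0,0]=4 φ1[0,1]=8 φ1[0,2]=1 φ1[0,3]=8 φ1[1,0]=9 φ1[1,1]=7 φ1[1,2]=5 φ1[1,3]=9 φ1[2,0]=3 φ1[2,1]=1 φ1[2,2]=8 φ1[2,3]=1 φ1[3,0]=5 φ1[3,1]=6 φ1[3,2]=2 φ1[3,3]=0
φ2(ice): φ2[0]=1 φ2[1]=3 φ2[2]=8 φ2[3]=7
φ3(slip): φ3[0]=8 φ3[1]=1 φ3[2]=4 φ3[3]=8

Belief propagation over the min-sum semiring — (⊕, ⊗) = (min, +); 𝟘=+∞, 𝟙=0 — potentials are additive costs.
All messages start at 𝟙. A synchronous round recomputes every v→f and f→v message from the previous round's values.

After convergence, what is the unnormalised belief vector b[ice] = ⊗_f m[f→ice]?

b[ice] = [10, 10, 15, 12]

init: all messages = 𝟙 over 4 values
r1 m[φ0→sprk] = [0, 2, 2, 2]
r1 m[φ0→slip] = [2, 4, 2, 0]
r1 m[φ1→sprk] = [1, 5, 1, 0]
r1 m[φ1→ice] = [3, 1, 1, 0]
r1 m[φ2→ice] = [1, 3, 8, 7]
r1 m[φ3→slip] = [8, 1, 4, 8]
r1 m[sprk→φ0] = [0, 0, 0, 0]
r1 m[sprk→φ1] = [0, 0, 0, 0]
r1 m[ice→φ1] = [0, 0, 0, 0]
r1 m[ice→φ2] = [0, 0, 0, 0]
r1 m[slip→φ0] = [0, 0, 0, 0]
r1 m[slip→φ3] = [0, 0, 0, 0]
r2 m[φ0→sprk] = [0, 2, 2, 2]
r2 m[φ0→slip] = [2, 4, 2, 0]
r2 m[φ1→sprk] = [1, 5, 1, 0]
r2 m[φ1→ice] = [3, 1, 1, 0]
r2 m[φ2→ice] = [1, 3, 8, 7]
r2 m[φ3→slip] = [8, 1, 4, 8]
r2 m[sprk→φ0] = [1, 5, 1, 0]
r2 m[sprk→φ1] = [0, 2, 2, 2]
r2 m[ice→φ1] = [1, 3, 8, 7]
r2 m[ice→φ2] = [3, 1, 1, 0]
r2 m[slip→φ0] = [8, 1, 4, 8]
r2 m[slip→φ3] = [2, 4, 2, 0]
r3 m[φ0→sprk] = [7, 7, 6, 5]
r3 m[φ0→slip] = [3, 4, 3, 1]
r3 m[φ1→sprk] = [5, 10, 4, 6]
r3 m[φ1→ice] = [4, 3, 1, 2]
r3 m[φ2→ice] = [1, 3, 8, 7]
r3 m[φ3→slip] = [8, 1, 4, 8]
r3 m[sprk→φ0] = [1, 5, 1, 0]
r3 m[sprk→φ1] = [0, 2, 2, 2]
r3 m[ice→φ1] = [1, 3, 8, 7]
r3 m[ice→φ2] = [3, 1, 1, 0]
r3 m[slip→φ0] = [8, 1, 4, 8]
r3 m[slip→φ3] = [2, 4, 2, 0]
r4 m[φ0→sprk] = [7, 7, 6, 5]
r4 m[φ0→slip] = [3, 4, 3, 1]
r4 m[φ1→sprk] = [5, 10, 4, 6]
r4 m[φ1→ice] = [4, 3, 1, 2]
r4 m[φ2→ice] = [1, 3, 8, 7]
r4 m[φ3→slip] = [8, 1, 4, 8]
r4 m[sprk→φ0] = [5, 10, 4, 6]
r4 m[sprk→φ1] = [7, 7, 6, 5]
r4 m[ice→φ1] = [1, 3, 8, 7]
r4 m[ice→φ2] = [4, 3, 1, 2]
r4 m[slip→φ0] = [8, 1, 4, 8]
r4 m[slip→φ3] = [3, 4, 3, 1]
r5 m[φ0→sprk] = [7, 7, 6, 5]
r5 m[φ0→slip] = [6, 10, 6, 5]
r5 m[φ1→sprk] = [5, 10, 4, 6]
r5 m[φ1→ice] = [9, 7, 7, 5]
r5 m[φ2→ice] = [1, 3, 8, 7]
r5 m[φ3→slip] = [8, 1, 4, 8]
r5 m[sprk→φ0] = [5, 10, 4, 6]
r5 m[sprk→φ1] = [7, 7, 6, 5]
r5 m[ice→φ1] = [1, 3, 8, 7]
r5 m[ice→φ2] = [4, 3, 1, 2]
r5 m[slip→φ0] = [8, 1, 4, 8]
r5 m[slip→φ3] = [3, 4, 3, 1]
r6 m[φ0→sprk] = [7, 7, 6, 5]
r6 m[φ0→slip] = [6, 10, 6, 5]
r6 m[φ1→sprk] = [5, 10, 4, 6]
r6 m[φ1→ice] = [9, 7, 7, 5]
r6 m[φ2→ice] = [1, 3, 8, 7]
r6 m[φ3→slip] = [8, 1, 4, 8]
r6 m[sprk→φ0] = [5, 10, 4, 6]
r6 m[sprk→φ1] = [7, 7, 6, 5]
r6 m[ice→φ1] = [1, 3, 8, 7]
r6 m[ice→φ2] = [9, 7, 7, 5]
r6 m[slip→φ0] = [8, 1, 4, 8]
r6 m[slip→φ3] = [6, 10, 6, 5]
r7 m[φ0→sprk] = [7, 7, 6, 5]
r7 m[φ0→slip] = [6, 10, 6, 5]
r7 m[φ1→sprk] = [5, 10, 4, 6]
r7 m[φ1→ice] = [9, 7, 7, 5]
r7 m[φ2→ice] = [1, 3, 8, 7]
r7 m[φ3→slip] = [8, 1, 4, 8]
r7 m[sprk→φ0] = [5, 10, 4, 6]
r7 m[sprk→φ1] = [7, 7, 6, 5]
r7 m[ice→φ1] = [1, 3, 8, 7]
r7 m[ice→φ2] = [9, 7, 7, 5]
r7 m[slip→φ0] = [8, 1, 4, 8]
r7 m[slip→φ3] = [6, 10, 6, 5]
fixed point reached at round 7
b[ice] = ⊗ incoming = [10, 10, 15, 12]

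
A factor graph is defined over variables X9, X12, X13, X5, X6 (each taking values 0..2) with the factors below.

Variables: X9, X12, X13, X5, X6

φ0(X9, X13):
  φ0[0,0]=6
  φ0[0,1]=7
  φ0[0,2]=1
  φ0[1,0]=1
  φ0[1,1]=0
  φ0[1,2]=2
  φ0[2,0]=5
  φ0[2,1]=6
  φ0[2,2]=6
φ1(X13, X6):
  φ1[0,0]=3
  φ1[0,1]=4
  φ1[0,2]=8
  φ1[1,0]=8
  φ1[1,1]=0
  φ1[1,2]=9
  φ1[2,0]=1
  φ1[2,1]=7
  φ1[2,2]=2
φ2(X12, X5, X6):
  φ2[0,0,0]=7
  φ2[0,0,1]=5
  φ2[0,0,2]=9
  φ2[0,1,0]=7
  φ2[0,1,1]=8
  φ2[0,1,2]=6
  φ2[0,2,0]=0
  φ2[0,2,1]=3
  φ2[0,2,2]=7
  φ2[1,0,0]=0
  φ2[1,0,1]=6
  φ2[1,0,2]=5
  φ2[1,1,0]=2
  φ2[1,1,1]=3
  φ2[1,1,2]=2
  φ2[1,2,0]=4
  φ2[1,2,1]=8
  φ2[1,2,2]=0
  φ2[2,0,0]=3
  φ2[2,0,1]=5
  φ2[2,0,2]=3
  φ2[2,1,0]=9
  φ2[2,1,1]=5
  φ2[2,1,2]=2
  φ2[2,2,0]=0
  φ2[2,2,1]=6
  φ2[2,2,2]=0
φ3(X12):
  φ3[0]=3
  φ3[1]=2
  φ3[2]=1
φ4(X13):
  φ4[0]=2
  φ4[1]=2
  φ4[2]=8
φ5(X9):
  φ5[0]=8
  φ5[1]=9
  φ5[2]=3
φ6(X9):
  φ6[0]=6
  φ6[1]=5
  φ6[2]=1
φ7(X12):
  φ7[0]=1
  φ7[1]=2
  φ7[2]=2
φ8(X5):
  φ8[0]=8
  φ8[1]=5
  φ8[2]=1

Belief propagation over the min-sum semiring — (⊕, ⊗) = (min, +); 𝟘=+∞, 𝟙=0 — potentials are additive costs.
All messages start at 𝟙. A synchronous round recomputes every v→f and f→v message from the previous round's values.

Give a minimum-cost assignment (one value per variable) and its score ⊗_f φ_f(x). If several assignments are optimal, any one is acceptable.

assignment: (X9=2, X12=2, X13=0, X5=2, X6=0); score = 18

init: all messages = 𝟙 over 3 values
r1 m[φ0→X9] = [1, 0, 5]
r1 m[φ0→X13] = [1, 0, 1]
r1 m[φ1→X13] = [3, 0, 1]
r1 m[φ1→X6] = [1, 0, 2]
r1 m[φ2→X12] = [0, 0, 0]
r1 m[φ2→X5] = [0, 2, 0]
r1 m[φ2→X6] = [0, 3, 0]
r1 m[φ3→X12] = [3, 2, 1]
r1 m[φ4→X13] = [2, 2, 8]
r1 m[φ5→X9] = [8, 9, 3]
r1 m[φ6→X9] = [6, 5, 1]
r1 m[φ7→X12] = [1, 2, 2]
r1 m[φ8→X5] = [8, 5, 1]
r1 m[X9→φ0] = [0, 0, 0]
r1 m[X9→φ5] = [0, 0, 0]
r1 m[X9→φ6] = [0, 0, 0]
r1 m[X12→φ2] = [0, 0, 0]
r1 m[X12→φ3] = [0, 0, 0]
r1 m[X12→φ7] = [0, 0, 0]
r1 m[X13→φ0] = [0, 0, 0]
r1 m[X13→φ1] = [0, 0, 0]
r1 m[X13→φ4] = [0, 0, 0]
r1 m[X5→φ2] = [0, 0, 0]
r1 m[X5→φ8] = [0, 0, 0]
r1 m[X6→φ1] = [0, 0, 0]
r1 m[X6→φ2] = [0, 0, 0]
r2 m[φ0→X9] = [1, 0, 5]
r2 m[φ0→X13] = [1, 0, 1]
r2 m[φ1→X13] = [3, 0, 1]
r2 m[φ1→X6] = [1, 0, 2]
r2 m[φ2→X12] = [0, 0, 0]
r2 m[φ2→X5] = [0, 2, 0]
r2 m[φ2→X6] = [0, 3, 0]
r2 m[φ3→X12] = [3, 2, 1]
r2 m[φ4→X13] = [2, 2, 8]
r2 m[φ5→X9] = [8, 9, 3]
r2 m[φ6→X9] = [6, 5, 1]
r2 m[φ7→X12] = [1, 2, 2]
r2 m[φ8→X5] = [8, 5, 1]
r2 m[X9→φ0] = [14, 14, 4]
r2 m[X9→φ5] = [7, 5, 6]
r2 m[X9→φ6] = [9, 9, 8]
r2 m[X12→φ2] = [4, 4, 3]
r2 m[X12→φ3] = [1, 2, 2]
r2 m[X12→φ7] = [3, 2, 1]
r2 m[X13→φ0] = [5, 2, 9]
r2 m[X13→φ1] = [3, 2, 9]
r2 m[X13→φ4] = [4, 0, 2]
r2 m[X5→φ2] = [8, 5, 1]
r2 m[X5→φ8] = [0, 2, 0]
r2 m[X6→φ1] = [0, 3, 0]
r2 m[X6→φ2] = [1, 0, 2]
r3 m[φ0→X9] = [9, 2, 8]
r3 m[φ0→X13] = [9, 10, 10]
r3 m[φ1→X13] = [3, 3, 1]
r3 m[φ1→X6] = [6, 2, 11]
r3 m[φ2→X12] = [2, 3, 2]
r3 m[φ2→X5] = [5, 7, 4]
r3 m[φ2→X6] = [4, 8, 4]
r3 m[φ3→X12] = [3, 2, 1]
r3 m[φ4→X13] = [2, 2, 8]
r3 m[φ5→X9] = [8, 9, 3]
r3 m[φ6→X9] = [6, 5, 1]
r3 m[φ7→X12] = [1, 2, 2]
r3 m[φ8→X5] = [8, 5, 1]
r3 m[X9→φ0] = [14, 14, 4]
r3 m[X9→φ5] = [7, 5, 6]
r3 m[X9→φ6] = [9, 9, 8]
r3 m[X12→φ2] = [4, 4, 3]
r3 m[X12→φ3] = [1, 2, 2]
r3 m[X12→φ7] = [3, 2, 1]
r3 m[X13→φ0] = [5, 2, 9]
r3 m[X13→φ1] = [3, 2, 9]
r3 m[X13→φ4] = [4, 0, 2]
r3 m[X5→φ2] = [8, 5, 1]
r3 m[X5→φ8] = [0, 2, 0]
r3 m[X6→φ1] = [0, 3, 0]
r3 m[X6→φ2] = [1, 0, 2]
r4 m[φ0→X9] = [9, 2, 8]
r4 m[φ0→X13] = [9, 10, 10]
r4 m[φ1→X13] = [3, 3, 1]
r4 m[φ1→X6] = [6, 2, 11]
r4 m[φ2→X12] = [2, 3, 2]
r4 m[φ2→X5] = [5, 7, 4]
r4 m[φ2→X6] = [4, 8, 4]
r4 m[φ3→X12] = [3, 2, 1]
r4 m[φ4→X13] = [2, 2, 8]
r4 m[φ5→X9] = [8, 9, 3]
r4 m[φ6→X9] = [6, 5, 1]
r4 m[φ7→X12] = [1, 2, 2]
r4 m[φ8→X5] = [8, 5, 1]
r4 m[X9→φ0] = [14, 14, 4]
r4 m[X9→φ5] = [15, 7, 9]
r4 m[X9→φ6] = [17, 11, 11]
r4 m[X12→φ2] = [4, 4, 3]
r4 m[X12→φ3] = [3, 5, 4]
r4 m[X12→φ7] = [5, 5, 3]
r4 m[X13→φ0] = [5, 5, 9]
r4 m[X13→φ1] = [11, 12, 18]
r4 m[X13→φ4] = [12, 13, 11]
r4 m[X5→φ2] = [8, 5, 1]
r4 m[X5→φ8] = [5, 7, 4]
r4 m[X6→φ1] = [4, 8, 4]
r4 m[X6→φ2] = [6, 2, 11]
r5 m[φ0→X9] = [10, 5, 10]
r5 m[φ0→X13] = [9, 10, 10]
r5 m[φ1→X13] = [7, 8, 5]
r5 m[φ1→X6] = [14, 12, 19]
r5 m[φ2→X12] = [6, 10, 7]
r5 m[φ2→X5] = [10, 9, 9]
r5 m[φ2→X6] = [4, 8, 4]
r5 m[φ3→X12] = [3, 2, 1]
r5 m[φ4→X13] = [2, 2, 8]
r5 m[φ5→X9] = [8, 9, 3]
r5 m[φ6→X9] = [6, 5, 1]
r5 m[φ7→X12] = [1, 2, 2]
r5 m[φ8→X5] = [8, 5, 1]
r5 m[X9→φ0] = [14, 14, 4]
r5 m[X9→φ5] = [15, 7, 9]
r5 m[X9→φ6] = [17, 11, 11]
r5 m[X12→φ2] = [4, 4, 3]
r5 m[X12→φ3] = [3, 5, 4]
r5 m[X12→φ7] = [5, 5, 3]
r5 m[X13→φ0] = [5, 5, 9]
r5 m[X13→φ1] = [11, 12, 18]
r5 m[X13→φ4] = [12, 13, 11]
r5 m[X5→φ2] = [8, 5, 1]
r5 m[X5→φ8] = [5, 7, 4]
r5 m[X6→φ1] = [4, 8, 4]
r5 m[X6→φ2] = [6, 2, 11]
r6 m[φ0→X9] = [10, 5, 10]
r6 m[φ0→X13] = [9, 10, 10]
r6 m[φ1→X13] = [7, 8, 5]
r6 m[φ1→X6] = [14, 12, 19]
r6 m[φ2→X12] = [6, 10, 7]
r6 m[φ2→X5] = [10, 9, 9]
r6 m[φ2→X6] = [4, 8, 4]
r6 m[φ3→X12] = [3, 2, 1]
r6 m[φ4→X13] = [2, 2, 8]
r6 m[φ5→X9] = [8, 9, 3]
r6 m[φ6→X9] = [6, 5, 1]
r6 m[φ7→X12] = [1, 2, 2]
r6 m[φ8→X5] = [8, 5, 1]
r6 m[X9→φ0] = [14, 14, 4]
r6 m[X9→φ5] = [16, 10, 11]
r6 m[X9→φ6] = [18, 14, 13]
r6 m[X12→φ2] = [4, 4, 3]
r6 m[X12→φ3] = [7, 12, 9]
r6 m[X12→φ7] = [9, 12, 8]
r6 m[X13→φ0] = [9, 10, 13]
r6 m[X13→φ1] = [11, 12, 18]
r6 m[X13→φ4] = [16, 18, 15]
r6 m[X5→φ2] = [8, 5, 1]
r6 m[X5→φ8] = [10, 9, 9]
r6 m[X6→φ1] = [4, 8, 4]
r6 m[X6→φ2] = [14, 12, 19]
r7 m[φ0→X9] = [14, 10, 14]
r7 m[φ0→X13] = [9, 10, 10]
r7 m[φ1→X13] = [7, 8, 5]
r7 m[φ1→X6] = [14, 12, 19]
r7 m[φ2→X12] = [15, 19, 15]
r7 m[φ2→X5] = [18, 19, 17]
r7 m[φ2→X6] = [4, 8, 4]
r7 m[φ3→X12] = [3, 2, 1]
r7 m[φ4→X13] = [2, 2, 8]
r7 m[φ5→X9] = [8, 9, 3]
r7 m[φ6→X9] = [6, 5, 1]
r7 m[φ7→X12] = [1, 2, 2]
r7 m[φ8→X5] = [8, 5, 1]
r7 m[X9→φ0] = [14, 14, 4]
r7 m[X9→φ5] = [16, 10, 11]
r7 m[X9→φ6] = [18, 14, 13]
r7 m[X12→φ2] = [4, 4, 3]
r7 m[X12→φ3] = [7, 12, 9]
r7 m[X12→φ7] = [9, 12, 8]
r7 m[X13→φ0] = [9, 10, 13]
r7 m[X13→φ1] = [11, 12, 18]
r7 m[X13→φ4] = [16, 18, 15]
r7 m[X5→φ2] = [8, 5, 1]
r7 m[X5→φ8] = [10, 9, 9]
r7 m[X6→φ1] = [4, 8, 4]
r7 m[X6→φ2] = [14, 12, 19]
r8 m[φ0→X9] = [14, 10, 14]
r8 m[φ0→X13] = [9, 10, 10]
r8 m[φ1→X13] = [7, 8, 5]
r8 m[φ1→X6] = [14, 12, 19]
r8 m[φ2→X12] = [15, 19, 15]
r8 m[φ2→X5] = [18, 19, 17]
r8 m[φ2→X6] = [4, 8, 4]
r8 m[φ3→X12] = [3, 2, 1]
r8 m[φ4→X13] = [2, 2, 8]
r8 m[φ5→X9] = [8, 9, 3]
r8 m[φ6→X9] = [6, 5, 1]
r8 m[φ7→X12] = [1, 2, 2]
r8 m[φ8→X5] = [8, 5, 1]
r8 m[X9→φ0] = [14, 14, 4]
r8 m[X9→φ5] = [20, 15, 15]
r8 m[X9→φ6] = [22, 19, 17]
r8 m[X12→φ2] = [4, 4, 3]
r8 m[X12→φ3] = [16, 21, 17]
r8 m[X12→φ7] = [18, 21, 16]
r8 m[X13→φ0] = [9, 10, 13]
r8 m[X13→φ1] = [11, 12, 18]
r8 m[X13→φ4] = [16, 18, 15]
r8 m[X5→φ2] = [8, 5, 1]
r8 m[X5→φ8] = [18, 19, 17]
r8 m[X6→φ1] = [4, 8, 4]
r8 m[X6→φ2] = [14, 12, 19]
r9 m[φ0→X9] = [14, 10, 14]
r9 m[φ0→X13] = [9, 10, 10]
r9 m[φ1→X13] = [7, 8, 5]
r9 m[φ1→X6] = [14, 12, 19]
r9 m[φ2→X12] = [15, 19, 15]
r9 m[φ2→X5] = [18, 19, 17]
r9 m[φ2→X6] = [4, 8, 4]
r9 m[φ3→X12] = [3, 2, 1]
r9 m[φ4→X13] = [2, 2, 8]
r9 m[φ5→X9] = [8, 9, 3]
r9 m[φ6→X9] = [6, 5, 1]
r9 m[φ7→X12] = [1, 2, 2]
r9 m[φ8→X5] = [8, 5, 1]
r9 m[X9→φ0] = [14, 14, 4]
r9 m[X9→φ5] = [20, 15, 15]
r9 m[X9→φ6] = [22, 19, 17]
r9 m[X12→φ2] = [4, 4, 3]
r9 m[X12→φ3] = [16, 21, 17]
r9 m[X12→φ7] = [18, 21, 16]
r9 m[X13→φ0] = [9, 10, 13]
r9 m[X13→φ1] = [11, 12, 18]
r9 m[X13→φ4] = [16, 18, 15]
r9 m[X5→φ2] = [8, 5, 1]
r9 m[X5→φ8] = [18, 19, 17]
r9 m[X6→φ1] = [4, 8, 4]
r9 m[X6→φ2] = [14, 12, 19]
fixed point reached at round 9
traceback from X9: (X9=2, X12=2, X13=0, X5=2, X6=0), score=18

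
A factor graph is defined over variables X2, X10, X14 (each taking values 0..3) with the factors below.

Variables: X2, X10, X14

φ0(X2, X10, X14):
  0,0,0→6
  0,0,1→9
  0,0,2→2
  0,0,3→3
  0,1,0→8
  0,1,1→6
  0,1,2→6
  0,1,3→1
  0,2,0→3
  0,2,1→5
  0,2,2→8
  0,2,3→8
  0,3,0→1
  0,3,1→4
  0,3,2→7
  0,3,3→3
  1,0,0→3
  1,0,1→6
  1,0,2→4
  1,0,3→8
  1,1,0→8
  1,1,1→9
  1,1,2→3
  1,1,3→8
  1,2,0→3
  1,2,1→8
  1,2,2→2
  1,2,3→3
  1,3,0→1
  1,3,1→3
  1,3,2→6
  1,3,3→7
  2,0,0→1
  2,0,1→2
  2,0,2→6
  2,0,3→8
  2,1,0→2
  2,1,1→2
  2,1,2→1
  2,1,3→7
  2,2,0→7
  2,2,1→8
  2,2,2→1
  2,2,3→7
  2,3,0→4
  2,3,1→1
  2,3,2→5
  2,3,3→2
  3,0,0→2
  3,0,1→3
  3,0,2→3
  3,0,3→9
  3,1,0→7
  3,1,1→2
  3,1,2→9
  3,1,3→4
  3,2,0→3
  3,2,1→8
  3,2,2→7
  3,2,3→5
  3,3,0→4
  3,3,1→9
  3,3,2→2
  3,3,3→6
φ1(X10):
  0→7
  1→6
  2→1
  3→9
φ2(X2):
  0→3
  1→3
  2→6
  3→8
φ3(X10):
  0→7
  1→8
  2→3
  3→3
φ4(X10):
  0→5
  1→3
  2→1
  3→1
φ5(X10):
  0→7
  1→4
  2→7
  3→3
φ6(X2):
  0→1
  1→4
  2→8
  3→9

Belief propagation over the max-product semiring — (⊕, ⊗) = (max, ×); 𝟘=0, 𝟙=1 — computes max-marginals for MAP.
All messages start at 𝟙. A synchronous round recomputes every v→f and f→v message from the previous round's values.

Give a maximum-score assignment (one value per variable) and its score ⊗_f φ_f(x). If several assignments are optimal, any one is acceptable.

init: all messages = 𝟙 over 4 values
r1 m[φ0→X2] = [9, 9, 8, 9]
r1 m[φ0→X10] = [9, 9, 8, 9]
r1 m[φ0→X14] = [8, 9, 9, 9]
r1 m[φ1→X10] = [7, 6, 1, 9]
r1 m[φ2→X2] = [3, 3, 6, 8]
r1 m[φ3→X10] = [7, 8, 3, 3]
r1 m[φ4→X10] = [5, 3, 1, 1]
r1 m[φ5→X10] = [7, 4, 7, 3]
r1 m[φ6→X2] = [1, 4, 8, 9]
r1 m[X2→φ0] = [1, 1, 1, 1]
r1 m[X2→φ2] = [1, 1, 1, 1]
r1 m[X2→φ6] = [1, 1, 1, 1]
r1 m[X10→φ0] = [1, 1, 1, 1]
r1 m[X10→φ1] = [1, 1, 1, 1]
r1 m[X10→φ3] = [1, 1, 1, 1]
r1 m[X10→φ4] = [1, 1, 1, 1]
r1 m[X10→φ5] = [1, 1, 1, 1]
r1 m[X14→φ0] = [1, 1, 1, 1]
r2 m[φ0→X2] = [9, 9, 8, 9]
r2 m[φ0→X10] = [9, 9, 8, 9]
r2 m[φ0→X14] = [8, 9, 9, 9]
r2 m[φ1→X10] = [7, 6, 1, 9]
r2 m[φ2→X2] = [3, 3, 6, 8]
r2 m[φ3→X10] = [7, 8, 3, 3]
r2 m[φ4→X10] = [5, 3, 1, 1]
r2 m[φ5→X10] = [7, 4, 7, 3]
r2 m[φ6→X2] = [1, 4, 8, 9]
r2 m[X2→φ0] = [3, 12, 48, 72]
r2 m[X2→φ2] = [9, 36, 64, 81]
r2 m[X2→φ6] = [27, 27, 48, 72]
r2 m[X10→φ0] = [1715, 576, 21, 81]
r2 m[X10→φ1] = [2205, 864, 168, 81]
r2 m[X10→φ3] = [2205, 648, 56, 243]
r2 m[X10→φ4] = [3087, 1728, 168, 729]
r2 m[X10→φ5] = [2205, 1296, 24, 243]
r2 m[X14→φ0] = [1, 1, 1, 1]
r3 m[φ0→X2] = [15435, 13720, 13720, 15435]
r3 m[φ0→X10] = [648, 648, 576, 648]
r3 m[φ0→X14] = [290304, 370440, 493920, 1111320]
r3 m[φ1→X10] = [7, 6, 1, 9]
r3 m[φ2→X2] = [3, 3, 6, 8]
r3 m[φ3→X10] = [7, 8, 3, 3]
r3 m[φ4→X10] = [5, 3, 1, 1]
r3 m[φ5→X10] = [7, 4, 7, 3]
r3 m[φ6→X2] = [1, 4, 8, 9]
r3 m[X2→φ0] = [3, 12, 48, 72]
r3 m[X2→φ2] = [9, 36, 64, 81]
r3 m[X2→φ6] = [27, 27, 48, 72]
r3 m[X10→φ0] = [1715, 576, 21, 81]
r3 m[X10→φ1] = [2205, 864, 168, 81]
r3 m[X10→φ3] = [2205, 648, 56, 243]
r3 m[X10→φ4] = [3087, 1728, 168, 729]
r3 m[X10→φ5] = [2205, 1296, 24, 243]
r3 m[X14→φ0] = [1, 1, 1, 1]
r4 m[φ0→X2] = [15435, 13720, 13720, 15435]
r4 m[φ0→X10] = [648, 648, 576, 648]
r4 m[φ0→X14] = [290304, 370440, 493920, 1111320]
r4 m[φ1→X10] = [7, 6, 1, 9]
r4 m[φ2→X2] = [3, 3, 6, 8]
r4 m[φ3→X10] = [7, 8, 3, 3]
r4 m[φ4→X10] = [5, 3, 1, 1]
r4 m[φ5→X10] = [7, 4, 7, 3]
r4 m[φ6→X2] = [1, 4, 8, 9]
r4 m[X2→φ0] = [3, 12, 48, 72]
r4 m[X2→φ2] = [15435, 54880, 109760, 138915]
r4 m[X2→φ6] = [46305, 41160, 82320, 123480]
r4 m[X10→φ0] = [1715, 576, 21, 81]
r4 m[X10→φ1] = [158760, 62208, 12096, 5832]
r4 m[X10→φ3] = [158760, 46656, 4032, 17496]
r4 m[X10→φ4] = [222264, 124416, 12096, 52488]
r4 m[X10→φ5] = [158760, 93312, 1728, 17496]
r4 m[X14→φ0] = [1, 1, 1, 1]
r5 m[φ0→X2] = [15435, 13720, 13720, 15435]
r5 m[φ0→X10] = [648, 648, 576, 648]
r5 m[φ0→X14] = [290304, 370440, 493920, 1111320]
r5 m[φ1→X10] = [7, 6, 1, 9]
r5 m[φ2→X2] = [3, 3, 6, 8]
r5 m[φ3→X10] = [7, 8, 3, 3]
r5 m[φ4→X10] = [5, 3, 1, 1]
r5 m[φ5→X10] = [7, 4, 7, 3]
r5 m[φ6→X2] = [1, 4, 8, 9]
r5 m[X2→φ0] = [3, 12, 48, 72]
r5 m[X2→φ2] = [15435, 54880, 109760, 138915]
r5 m[X2→φ6] = [46305, 41160, 82320, 123480]
r5 m[X10→φ0] = [1715, 576, 21, 81]
r5 m[X10→φ1] = [158760, 62208, 12096, 5832]
r5 m[X10→φ3] = [158760, 46656, 4032, 17496]
r5 m[X10→φ4] = [222264, 124416, 12096, 52488]
r5 m[X10→φ5] = [158760, 93312, 1728, 17496]
r5 m[X14→φ0] = [1, 1, 1, 1]
fixed point reached at round 5
traceback from X2: (X2=3, X10=0, X14=3), score=1111320

assignment: (X2=3, X10=0, X14=3); score = 1111320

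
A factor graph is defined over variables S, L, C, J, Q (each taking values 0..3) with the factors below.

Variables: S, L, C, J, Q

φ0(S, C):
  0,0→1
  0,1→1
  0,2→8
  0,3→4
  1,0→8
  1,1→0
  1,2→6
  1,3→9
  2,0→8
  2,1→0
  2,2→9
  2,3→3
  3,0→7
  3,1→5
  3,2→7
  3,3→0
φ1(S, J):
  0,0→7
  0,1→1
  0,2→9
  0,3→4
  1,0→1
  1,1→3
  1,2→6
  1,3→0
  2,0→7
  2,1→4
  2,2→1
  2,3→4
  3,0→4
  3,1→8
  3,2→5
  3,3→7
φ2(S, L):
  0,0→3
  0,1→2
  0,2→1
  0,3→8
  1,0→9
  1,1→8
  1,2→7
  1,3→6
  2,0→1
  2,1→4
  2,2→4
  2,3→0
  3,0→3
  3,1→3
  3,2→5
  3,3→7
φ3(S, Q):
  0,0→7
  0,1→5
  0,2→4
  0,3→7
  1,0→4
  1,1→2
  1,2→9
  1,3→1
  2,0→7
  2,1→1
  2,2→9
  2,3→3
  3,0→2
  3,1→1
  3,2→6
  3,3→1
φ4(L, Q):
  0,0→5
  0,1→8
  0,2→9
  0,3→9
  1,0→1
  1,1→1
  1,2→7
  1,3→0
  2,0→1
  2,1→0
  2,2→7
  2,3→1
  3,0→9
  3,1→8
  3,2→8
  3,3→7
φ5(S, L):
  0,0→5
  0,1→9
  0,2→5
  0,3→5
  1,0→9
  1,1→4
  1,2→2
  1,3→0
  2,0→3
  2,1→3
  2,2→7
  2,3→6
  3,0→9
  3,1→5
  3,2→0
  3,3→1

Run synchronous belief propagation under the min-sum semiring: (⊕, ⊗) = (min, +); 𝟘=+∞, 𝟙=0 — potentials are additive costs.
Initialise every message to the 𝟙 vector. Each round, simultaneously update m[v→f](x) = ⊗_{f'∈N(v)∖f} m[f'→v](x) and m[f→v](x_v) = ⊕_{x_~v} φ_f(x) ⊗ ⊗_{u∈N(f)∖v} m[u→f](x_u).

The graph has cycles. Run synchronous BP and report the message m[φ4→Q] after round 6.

message @ round 6 = [14, 14, 20, 13]

init: all messages = 𝟙 over 4 values
r1 m[φ0→S] = [1, 0, 0, 0]
r1 m[φ0→C] = [1, 0, 6, 0]
r1 m[φ1→S] = [1, 0, 1, 4]
r1 m[φ1→J] = [1, 1, 1, 0]
r1 m[φ2→S] = [1, 6, 0, 3]
r1 m[φ2→L] = [1, 2, 1, 0]
r1 m[φ3→S] = [4, 1, 1, 1]
r1 m[φ3→Q] = [2, 1, 4, 1]
r1 m[φ4→L] = [5, 0, 0, 7]
r1 m[φ4→Q] = [1, 0, 7, 0]
r1 m[φ5→S] = [5, 0, 3, 0]
r1 m[φ5→L] = [3, 3, 0, 0]
r1 m[S→φ0] = [0, 0, 0, 0]
r1 m[S→φ1] = [0, 0, 0, 0]
r1 m[S→φ2] = [0, 0, 0, 0]
r1 m[S→φ3] = [0, 0, 0, 0]
r1 m[S→φ5] = [0, 0, 0, 0]
r1 m[L→φ2] = [0, 0, 0, 0]
r1 m[L→φ4] = [0, 0, 0, 0]
r1 m[L→φ5] = [0, 0, 0, 0]
r1 m[C→φ0] = [0, 0, 0, 0]
r1 m[J→φ1] = [0, 0, 0, 0]
r1 m[Q→φ3] = [0, 0, 0, 0]
r1 m[Q→φ4] = [0, 0, 0, 0]
r2 m[φ0→S] = [1, 0, 0, 0]
r2 m[φ0→C] = [1, 0, 6, 0]
r2 m[φ1→S] = [1, 0, 1, 4]
r2 m[φ1→J] = [1, 1, 1, 0]
r2 m[φ2→S] = [1, 6, 0, 3]
r2 m[φ2→L] = [1, 2, 1, 0]
r2 m[φ3→S] = [4, 1, 1, 1]
r2 m[φ3→Q] = [2, 1, 4, 1]
r2 m[φ4→L] = [5, 0, 0, 7]
r2 m[φ4→Q] = [1, 0, 7, 0]
r2 m[φ5→S] = [5, 0, 3, 0]
r2 m[φ5→L] = [3, 3, 0, 0]
r2 m[S→φ0] = [11, 7, 5, 8]
r2 m[S→φ1] = [11, 7, 4, 4]
r2 m[S→φ2] = [11, 1, 5, 5]
r2 m[S→φ3] = [8, 6, 4, 7]
r2 m[S→φ5] = [7, 7, 2, 8]
r2 m[L→φ2] = [8, 3, 0, 7]
r2 m[L→φ4] = [4, 5, 1, 0]
r2 m[L→φ5] = [6, 2, 1, 7]
r2 m[C→φ0] = [0, 0, 0, 0]
r2 m[J→φ1] = [0, 0, 0, 0]
r2 m[Q→φ3] = [1, 0, 7, 0]
r2 m[Q→φ4] = [2, 1, 4, 1]
r3 m[φ0→S] = [1, 0, 0, 0]
r3 m[φ0→C] = [12, 5, 13, 8]
r3 m[φ1→S] = [1, 0, 1, 4]
r3 m[φ1→J] = [8, 8, 5, 7]
r3 m[φ2→S] = [1, 7, 4, 5]
r3 m[φ2→L] = [6, 8, 8, 5]
r3 m[φ3→S] = [5, 1, 1, 1]
r3 m[φ3→Q] = [9, 5, 12, 7]
r3 m[φ4→L] = [7, 1, 1, 8]
r3 m[φ4→Q] = [2, 1, 8, 2]
r3 m[φ5→S] = [6, 3, 5, 1]
r3 m[φ5→L] = [5, 5, 8, 7]
r3 m[S→φ0] = [11, 7, 5, 8]
r3 m[S→φ1] = [11, 7, 4, 4]
r3 m[S→φ2] = [11, 1, 5, 5]
r3 m[S→φ3] = [8, 6, 4, 7]
r3 m[S→φ5] = [7, 7, 2, 8]
r3 m[L→φ2] = [8, 3, 0, 7]
r3 m[L→φ4] = [4, 5, 1, 0]
r3 m[L→φ5] = [6, 2, 1, 7]
r3 m[C→φ0] = [0, 0, 0, 0]
r3 m[J→φ1] = [0, 0, 0, 0]
r3 m[Q→φ3] = [1, 0, 7, 0]
r3 m[Q→φ4] = [2, 1, 4, 1]
r4 m[φ0→S] = [1, 0, 0, 0]
r4 m[φ0→C] = [12, 5, 13, 8]
r4 m[φ1→S] = [1, 0, 1, 4]
r4 m[φ1→J] = [8, 8, 5, 7]
r4 m[φ2→S] = [1, 7, 4, 5]
r4 m[φ2→L] = [6, 8, 8, 5]
r4 m[φ3→S] = [5, 1, 1, 1]
r4 m[φ3→Q] = [9, 5, 12, 7]
r4 m[φ4→L] = [7, 1, 1, 8]
r4 m[φ4→Q] = [2, 1, 8, 2]
r4 m[φ5→S] = [6, 3, 5, 1]
r4 m[φ5→L] = [5, 5, 8, 7]
r4 m[S→φ0] = [13, 11, 11, 11]
r4 m[S→φ1] = [13, 11, 10, 7]
r4 m[S→φ2] = [13, 4, 7, 6]
r4 m[S→φ3] = [9, 10, 10, 10]
r4 m[S→φ5] = [8, 8, 6, 10]
r4 m[L→φ2] = [12, 6, 9, 15]
r4 m[L→φ4] = [11, 13, 16, 12]
r4 m[L→φ5] = [13, 9, 9, 13]
r4 m[C→φ0] = [0, 0, 0, 0]
r4 m[J→φ1] = [0, 0, 0, 0]
r4 m[Q→φ3] = [2, 1, 8, 2]
r4 m[Q→φ4] = [9, 5, 12, 7]
r5 m[φ0→S] = [1, 0, 0, 0]
r5 m[φ0→C] = [14, 11, 17, 11]
r5 m[φ1→S] = [1, 0, 1, 4]
r5 m[φ1→J] = [11, 14, 11, 11]
r5 m[φ2→S] = [8, 14, 10, 9]
r5 m[φ2→L] = [8, 9, 11, 7]
r5 m[φ3→S] = [6, 3, 2, 2]
r5 m[φ3→Q] = [12, 11, 13, 11]
r5 m[φ4→L] = [13, 6, 5, 13]
r5 m[φ4→Q] = [14, 14, 20, 13]
r5 m[φ5→S] = [14, 11, 12, 9]
r5 m[φ5→L] = [9, 9, 10, 8]
r5 m[S→φ0] = [13, 11, 11, 11]
r5 m[S→φ1] = [13, 11, 10, 7]
r5 m[S→φ2] = [13, 4, 7, 6]
r5 m[S→φ3] = [9, 10, 10, 10]
r5 m[S→φ5] = [8, 8, 6, 10]
r5 m[L→φ2] = [12, 6, 9, 15]
r5 m[L→φ4] = [11, 13, 16, 12]
r5 m[L→φ5] = [13, 9, 9, 13]
r5 m[C→φ0] = [0, 0, 0, 0]
r5 m[J→φ1] = [0, 0, 0, 0]
r5 m[Q→φ3] = [2, 1, 8, 2]
r5 m[Q→φ4] = [9, 5, 12, 7]
r6 m[φ0→S] = [1, 0, 0, 0]
r6 m[φ0→C] = [14, 11, 17, 11]
r6 m[φ1→S] = [1, 0, 1, 4]
r6 m[φ1→J] = [11, 14, 11, 11]
r6 m[φ2→S] = [8, 14, 10, 9]
r6 m[φ2→L] = [8, 9, 11, 7]
r6 m[φ3→S] = [6, 3, 2, 2]
r6 m[φ3→Q] = [12, 11, 13, 11]
r6 m[φ4→L] = [13, 6, 5, 13]
r6 m[φ4→Q] = [14, 14, 20, 13]
r6 m[φ5→S] = [14, 11, 12, 9]
r6 m[φ5→L] = [9, 9, 10, 8]
r6 m[S→φ0] = [29, 28, 25, 24]
r6 m[S→φ1] = [29, 28, 24, 20]
r6 m[S→φ2] = [22, 14, 15, 15]
r6 m[S→φ3] = [24, 25, 23, 22]
r6 m[S→φ5] = [16, 17, 13, 15]
r6 m[L→φ2] = [22, 15, 15, 21]
r6 m[L→φ4] = [17, 18, 21, 15]
r6 m[L→φ5] = [21, 15, 16, 20]
r6 m[C→φ0] = [0, 0, 0, 0]
r6 m[J→φ1] = [0, 0, 0, 0]
r6 m[Q→φ3] = [14, 14, 20, 13]
r6 m[Q→φ4] = [12, 11, 13, 11]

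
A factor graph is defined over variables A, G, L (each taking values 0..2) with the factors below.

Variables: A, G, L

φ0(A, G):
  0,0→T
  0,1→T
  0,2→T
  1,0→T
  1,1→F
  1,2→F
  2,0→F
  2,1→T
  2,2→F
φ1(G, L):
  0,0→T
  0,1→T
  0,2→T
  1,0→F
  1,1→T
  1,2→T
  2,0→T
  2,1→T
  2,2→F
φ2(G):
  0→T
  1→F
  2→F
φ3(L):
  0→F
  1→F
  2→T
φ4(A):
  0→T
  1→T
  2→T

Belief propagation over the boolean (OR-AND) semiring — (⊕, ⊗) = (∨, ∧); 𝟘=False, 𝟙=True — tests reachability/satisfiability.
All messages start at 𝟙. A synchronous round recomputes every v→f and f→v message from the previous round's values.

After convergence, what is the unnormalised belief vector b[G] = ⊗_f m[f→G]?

init: all messages = 𝟙 over 3 values
r1 m[φ0→A] = [T, T, T]
r1 m[φ0→G] = [T, T, T]
r1 m[φ1→G] = [T, T, T]
r1 m[φ1→L] = [T, T, T]
r1 m[φ2→G] = [T, F, F]
r1 m[φ3→L] = [F, F, T]
r1 m[φ4→A] = [T, T, T]
r1 m[A→φ0] = [T, T, T]
r1 m[A→φ4] = [T, T, T]
r1 m[G→φ0] = [T, T, T]
r1 m[G→φ1] = [T, T, T]
r1 m[G→φ2] = [T, T, T]
r1 m[L→φ1] = [T, T, T]
r1 m[L→φ3] = [T, T, T]
r2 m[φ0→A] = [T, T, T]
r2 m[φ0→G] = [T, T, T]
r2 m[φ1→G] = [T, T, T]
r2 m[φ1→L] = [T, T, T]
r2 m[φ2→G] = [T, F, F]
r2 m[φ3→L] = [F, F, T]
r2 m[φ4→A] = [T, T, T]
r2 m[A→φ0] = [T, T, T]
r2 m[A→φ4] = [T, T, T]
r2 m[G→φ0] = [T, F, F]
r2 m[G→φ1] = [T, F, F]
r2 m[G→φ2] = [T, T, T]
r2 m[L→φ1] = [F, F, T]
r2 m[L→φ3] = [T, T, T]
r3 m[φ0→A] = [T, T, F]
r3 m[φ0→G] = [T, T, T]
r3 m[φ1→G] = [T, T, F]
r3 m[φ1→L] = [T, T, T]
r3 m[φ2→G] = [T, F, F]
r3 m[φ3→L] = [F, F, T]
r3 m[φ4→A] = [T, T, T]
r3 m[A→φ0] = [T, T, T]
r3 m[A→φ4] = [T, T, T]
r3 m[G→φ0] = [T, F, F]
r3 m[G→φ1] = [T, F, F]
r3 m[G→φ2] = [T, T, T]
r3 m[L→φ1] = [F, F, T]
r3 m[L→φ3] = [T, T, T]
r4 m[φ0→A] = [T, T, F]
r4 m[φ0→G] = [T, T, T]
r4 m[φ1→G] = [T, T, F]
r4 m[φ1→L] = [T, T, T]
r4 m[φ2→G] = [T, F, F]
r4 m[φ3→L] = [F, F, T]
r4 m[φ4→A] = [T, T, T]
r4 m[A→φ0] = [T, T, T]
r4 m[A→φ4] = [T, T, F]
r4 m[G→φ0] = [T, F, F]
r4 m[G→φ1] = [T, F, F]
r4 m[G→φ2] = [T, T, F]
r4 m[L→φ1] = [F, F, T]
r4 m[L→φ3] = [T, T, T]
r5 m[φ0→A] = [T, T, F]
r5 m[φ0→G] = [T, T, T]
r5 m[φ1→G] = [T, T, F]
r5 m[φ1→L] = [T, T, T]
r5 m[φ2→G] = [T, F, F]
r5 m[φ3→L] = [F, F, T]
r5 m[φ4→A] = [T, T, T]
r5 m[A→φ0] = [T, T, T]
r5 m[A→φ4] = [T, T, F]
r5 m[G→φ0] = [T, F, F]
r5 m[G→φ1] = [T, F, F]
r5 m[G→φ2] = [T, T, F]
r5 m[L→φ1] = [F, F, T]
r5 m[L→φ3] = [T, T, T]
fixed point reached at round 5
b[G] = ⊗ incoming = [T, F, F]

b[G] = [T, F, F]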